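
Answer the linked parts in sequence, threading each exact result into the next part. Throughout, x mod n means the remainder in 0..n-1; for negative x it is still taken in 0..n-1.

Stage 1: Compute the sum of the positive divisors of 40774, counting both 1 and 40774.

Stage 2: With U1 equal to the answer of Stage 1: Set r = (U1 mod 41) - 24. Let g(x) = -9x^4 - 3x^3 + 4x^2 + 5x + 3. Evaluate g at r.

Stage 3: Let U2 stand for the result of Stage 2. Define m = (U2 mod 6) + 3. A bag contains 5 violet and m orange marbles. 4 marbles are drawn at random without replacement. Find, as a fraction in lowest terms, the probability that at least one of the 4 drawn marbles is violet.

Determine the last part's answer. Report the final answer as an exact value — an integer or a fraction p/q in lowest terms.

21/22

Stage 1: 40774 = 2 * 19 * 29 * 37; sigma = (1 + 2) * (1 + 19) * (1 + 29) * (1 + 37) = 3 * 20 * 30 * 38 = 68400; answer 68400
Stage 2: U1 = 68400; r = -12; -9*(-12)^4 - 3*(-12)^3 + 4*(-12)^2 + 5*(-12)^1 + 3 = (-186624) + (5184) + (576) + (-60) + (3) = -180921; answer -180921
Stage 3: U2 = -180921; m = 6; total draws C(11,4) = 330; complement C(6,4) = 15; favorable 330 - 15 = 315; P = 21/22; answer 21/22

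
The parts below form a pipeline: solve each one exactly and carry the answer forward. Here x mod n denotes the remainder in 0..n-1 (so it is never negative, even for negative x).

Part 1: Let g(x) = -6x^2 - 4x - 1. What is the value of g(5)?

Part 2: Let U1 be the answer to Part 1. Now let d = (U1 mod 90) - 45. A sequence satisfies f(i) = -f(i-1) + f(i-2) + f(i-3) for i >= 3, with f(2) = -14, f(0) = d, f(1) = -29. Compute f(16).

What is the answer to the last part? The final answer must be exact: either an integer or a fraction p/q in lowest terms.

140

Part 1: -6*(5)^2 - 4*(5)^1 - 1 = (-150) + (-20) + (-1) = -171; answer -171
Part 2: U1 = -171; d = -36; f(3) = -1*(-14) + 1*(-29) + 1*(-36) = -51; iterating: f(3)=-51, f(4)=8, f(5)=-73, f(6)=30, f(7)=-95, f(8)=52, f(9)=-117, f(10)=74, f(11)=-139, f(12)=96, f(13)=-161, f(14)=118, f(15)=-183, f(16)=140; answer 140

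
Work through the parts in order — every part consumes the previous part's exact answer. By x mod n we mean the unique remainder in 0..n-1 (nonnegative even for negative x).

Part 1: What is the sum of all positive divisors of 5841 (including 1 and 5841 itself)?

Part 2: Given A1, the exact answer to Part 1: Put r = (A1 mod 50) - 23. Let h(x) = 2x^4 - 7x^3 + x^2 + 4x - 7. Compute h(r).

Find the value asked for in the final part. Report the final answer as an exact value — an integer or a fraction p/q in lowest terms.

Part 1: 5841 = 3^2 * 11 * 59; sigma = (1 + 3 + 9) * (1 + 11) * (1 + 59) = 13 * 12 * 60 = 9360; answer 9360
Part 2: A1 = 9360; r = -13; 2*(-13)^4 - 7*(-13)^3 + 1*(-13)^2 + 4*(-13)^1 - 7 = (57122) + (15379) + (169) + (-52) + (-7) = 72611; answer 72611

72611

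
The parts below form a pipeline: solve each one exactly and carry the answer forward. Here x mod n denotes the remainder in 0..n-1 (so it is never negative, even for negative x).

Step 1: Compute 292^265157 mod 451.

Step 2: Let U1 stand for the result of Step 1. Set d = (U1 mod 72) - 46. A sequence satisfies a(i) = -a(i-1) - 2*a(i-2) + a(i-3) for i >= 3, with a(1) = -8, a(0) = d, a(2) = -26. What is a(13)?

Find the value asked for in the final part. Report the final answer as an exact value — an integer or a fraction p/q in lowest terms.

3148

Step 1: squarings mod 451: 292^1=292, 292^2=25, 292^4=174, 292^8=59, 292^16=324, 292^32=344, 292^64=174, 292^128=59, 292^256=324, 292^512=344, 292^1024=174, 292^2048=59, 292^4096=324, 292^8192=344, 292^16384=174, 292^32768=59, 292^65536=324, 292^131072=344, 292^262144=174; 292^265157 = 292^1 * 292^4 * 292^64 * 292^128 * 292^256 * 292^512 * 292^2048 * 292^262144 = 349 (mod 451); answer 349
Step 2: U1 = 349; d = 15; a(3) = -1*(-26) - 2*(-8) + 1*(15) = 57; iterating: a(3)=57, a(4)=-13, a(5)=-127, a(6)=210, a(7)=31, a(8)=-578, a(9)=726, a(10)=461, a(11)=-2491, a(12)=2295, a(13)=3148; answer 3148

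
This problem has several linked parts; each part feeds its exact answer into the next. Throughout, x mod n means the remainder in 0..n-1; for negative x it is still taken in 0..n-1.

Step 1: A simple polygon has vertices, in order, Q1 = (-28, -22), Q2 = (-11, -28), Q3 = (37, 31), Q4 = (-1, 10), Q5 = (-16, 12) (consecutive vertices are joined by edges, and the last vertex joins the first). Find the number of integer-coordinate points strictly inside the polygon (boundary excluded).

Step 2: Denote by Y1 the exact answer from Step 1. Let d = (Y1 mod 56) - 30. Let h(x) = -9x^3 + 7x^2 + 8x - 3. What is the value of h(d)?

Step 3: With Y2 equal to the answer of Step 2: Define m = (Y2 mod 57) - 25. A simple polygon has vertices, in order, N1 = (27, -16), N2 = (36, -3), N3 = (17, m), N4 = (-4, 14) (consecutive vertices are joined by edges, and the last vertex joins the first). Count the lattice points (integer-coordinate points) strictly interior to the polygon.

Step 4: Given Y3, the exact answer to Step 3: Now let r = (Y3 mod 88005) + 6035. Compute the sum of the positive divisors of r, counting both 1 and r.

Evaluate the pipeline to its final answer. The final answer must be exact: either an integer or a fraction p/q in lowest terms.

12600

Step 1: cross terms: (-28*-28 - -11*-22)=542, (-11*31 - 37*-28)=695, (37*10 - -1*31)=401, (-1*12 - -16*10)=148, (-16*-22 - -28*12)=688; twice the area = |2474| = 2474; area = 1237; boundary points = 1 + 1 + 1 + 1 + 2 = 6; strictly interior points = area - boundary/2 + 1 = 1235; answer 1235
Step 2: Y1 = 1235; d = -27; -9*(-27)^3 + 7*(-27)^2 + 8*(-27)^1 - 3 = (177147) + (5103) + (-216) + (-3) = 182031; answer 182031
Step 3: Y2 = 182031; m = 5; cross terms: (27*-3 - 36*-16)=495, (36*5 - 17*-3)=231, (17*14 - -4*5)=258, (-4*-16 - 27*14)=-314; twice the area = |670| = 670; area = 335; boundary points = 1 + 1 + 3 + 1 = 6; strictly interior points = area - boundary/2 + 1 = 333; answer 333
Step 4: Y3 = 333; r = 6368; 6368 = 2^5 * 199; sigma = (1 + 2 + 4 + 8 + 16 + 32) * (1 + 199) = 63 * 200 = 12600; answer 12600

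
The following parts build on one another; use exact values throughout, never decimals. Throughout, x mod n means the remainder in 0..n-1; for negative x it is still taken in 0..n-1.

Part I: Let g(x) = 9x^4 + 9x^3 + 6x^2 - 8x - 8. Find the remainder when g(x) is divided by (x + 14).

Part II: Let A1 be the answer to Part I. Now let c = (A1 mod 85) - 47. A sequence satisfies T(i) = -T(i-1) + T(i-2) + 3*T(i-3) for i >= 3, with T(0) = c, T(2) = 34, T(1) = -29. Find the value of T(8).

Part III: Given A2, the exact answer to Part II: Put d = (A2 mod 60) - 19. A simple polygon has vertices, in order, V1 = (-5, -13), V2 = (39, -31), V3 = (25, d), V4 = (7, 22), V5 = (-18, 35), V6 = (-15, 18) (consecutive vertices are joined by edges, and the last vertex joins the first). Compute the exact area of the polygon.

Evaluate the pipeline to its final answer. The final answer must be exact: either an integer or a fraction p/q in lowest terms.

2101

Part I: remainder = value at the root: 9*(-14)^4 + 9*(-14)^3 + 6*(-14)^2 - 8*(-14)^1 - 8 = (345744) + (-24696) + (1176) + (112) + (-8) = 322328; answer 322328
Part II: A1 = 322328; c = -39; T(3) = -1*(34) + 1*(-29) + 3*(-39) = -180; iterating: T(3)=-180, T(4)=127, T(5)=-205, T(6)=-208, T(7)=384, T(8)=-1207; answer -1207
Part III: A2 = -1207; d = 34; cross terms: (-5*-31 - 39*-13)=662, (39*34 - 25*-31)=2101, (25*22 - 7*34)=312, (7*35 - -18*22)=641, (-18*18 - -15*35)=201, (-15*-13 - -5*18)=285; twice the area = |4202| = 4202; area = 2101; answer 2101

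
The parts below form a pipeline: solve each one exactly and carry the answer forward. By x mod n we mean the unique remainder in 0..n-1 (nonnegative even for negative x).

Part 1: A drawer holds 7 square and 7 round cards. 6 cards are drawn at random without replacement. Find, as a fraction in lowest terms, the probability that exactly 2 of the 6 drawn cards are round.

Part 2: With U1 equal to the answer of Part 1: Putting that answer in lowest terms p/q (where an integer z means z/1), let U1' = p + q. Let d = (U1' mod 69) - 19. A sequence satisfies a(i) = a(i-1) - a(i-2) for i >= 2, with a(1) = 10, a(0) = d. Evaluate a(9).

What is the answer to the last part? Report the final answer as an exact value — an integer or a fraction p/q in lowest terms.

-21

Part 1: total draws C(14,6) = 3003; favorable C(7,2)*C(7,4) = 735; P = 35/143; answer 35/143
Part 2: U1 = 35/143; threaded value p + q = 178; d = 21; a(2) = 1*(10) - 1*(21) = -11; iterating: a(2)=-11, a(3)=-21, a(4)=-10, a(5)=11, a(6)=21, a(7)=10, a(8)=-11, a(9)=-21; answer -21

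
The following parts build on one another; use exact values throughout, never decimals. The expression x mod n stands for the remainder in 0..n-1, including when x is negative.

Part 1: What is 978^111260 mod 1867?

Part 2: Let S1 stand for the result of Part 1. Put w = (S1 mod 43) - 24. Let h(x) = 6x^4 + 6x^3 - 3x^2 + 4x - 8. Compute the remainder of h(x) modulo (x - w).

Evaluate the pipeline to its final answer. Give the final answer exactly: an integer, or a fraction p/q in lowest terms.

16337

Part 1: squarings mod 1867: 978^1=978, 978^2=580, 978^4=340, 978^8=1713, 978^16=1312, 978^32=1837, 978^64=900, 978^128=1589, 978^256=737, 978^512=1739, 978^1024=1448, 978^2048=63, 978^4096=235, 978^8192=1082, 978^16384=115, 978^32768=156, 978^65536=65; 978^111260 = 978^4 * 978^8 * 978^16 * 978^128 * 978^512 * 978^4096 * 978^8192 * 978^32768 * 978^65536 = 1106 (mod 1867); answer 1106
Part 2: S1 = 1106; w = 7; remainder = value at the root: 6*(7)^4 + 6*(7)^3 - 3*(7)^2 + 4*(7)^1 - 8 = (14406) + (2058) + (-147) + (28) + (-8) = 16337; answer 16337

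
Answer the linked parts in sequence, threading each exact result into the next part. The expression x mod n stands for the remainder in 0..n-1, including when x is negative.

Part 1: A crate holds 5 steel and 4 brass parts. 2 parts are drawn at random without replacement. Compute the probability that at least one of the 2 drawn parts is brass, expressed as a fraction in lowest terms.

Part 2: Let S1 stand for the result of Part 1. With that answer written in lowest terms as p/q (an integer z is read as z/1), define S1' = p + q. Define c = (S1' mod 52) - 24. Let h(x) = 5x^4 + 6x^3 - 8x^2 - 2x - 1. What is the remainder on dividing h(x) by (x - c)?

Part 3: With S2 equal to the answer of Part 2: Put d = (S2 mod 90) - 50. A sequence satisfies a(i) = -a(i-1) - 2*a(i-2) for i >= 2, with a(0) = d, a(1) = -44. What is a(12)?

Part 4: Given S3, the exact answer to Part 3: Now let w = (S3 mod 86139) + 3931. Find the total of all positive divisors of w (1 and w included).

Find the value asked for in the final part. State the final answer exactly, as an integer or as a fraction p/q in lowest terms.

9672

Part 1: total draws C(9,2) = 36; complement C(5,2) = 10; favorable 36 - 10 = 26; P = 13/18; answer 13/18
Part 2: S1 = 13/18; threaded value p + q = 31; c = 7; remainder = value at the root: 5*(7)^4 + 6*(7)^3 - 8*(7)^2 - 2*(7)^1 - 1 = (12005) + (2058) + (-392) + (-14) + (-1) = 13656; answer 13656
Part 3: S2 = 13656; d = 16; a(2) = -1*(-44) - 2*(16) = 12; iterating: a(2)=12, a(3)=76, a(4)=-100, a(5)=-52, a(6)=252, a(7)=-148, a(8)=-356, a(9)=652, a(10)=60, a(11)=-1364, a(12)=1244; answer 1244
Part 4: S3 = 1244; w = 5175; 5175 = 3^2 * 5^2 * 23; sigma = (1 + 3 + 9) * (1 + 5 + 25) * (1 + 23) = 13 * 31 * 24 = 9672; answer 9672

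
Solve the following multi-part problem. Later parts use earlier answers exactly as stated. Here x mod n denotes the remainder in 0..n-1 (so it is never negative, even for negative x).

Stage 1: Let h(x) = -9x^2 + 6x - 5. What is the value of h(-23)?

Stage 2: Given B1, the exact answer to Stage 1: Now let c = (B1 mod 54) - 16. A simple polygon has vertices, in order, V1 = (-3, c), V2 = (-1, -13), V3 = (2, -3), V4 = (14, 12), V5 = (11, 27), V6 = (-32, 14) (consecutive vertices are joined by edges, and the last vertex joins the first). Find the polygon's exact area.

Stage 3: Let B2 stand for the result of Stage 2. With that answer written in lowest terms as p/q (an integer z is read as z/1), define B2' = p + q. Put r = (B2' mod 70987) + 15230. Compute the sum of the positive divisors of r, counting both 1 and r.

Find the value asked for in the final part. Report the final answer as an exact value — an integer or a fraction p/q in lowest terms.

Stage 1: -9*(-23)^2 + 6*(-23)^1 - 5 = (-4761) + (-138) + (-5) = -4904; answer -4904
Stage 2: B1 = -4904; c = -6; cross terms: (-3*-13 - -1*-6)=33, (-1*-3 - 2*-13)=29, (2*12 - 14*-3)=66, (14*27 - 11*12)=246, (11*14 - -32*27)=1018, (-32*-6 - -3*14)=234; twice the area = |1626| = 1626; area = 813; answer 813
Stage 3: B2 = 813; threaded value p + q = 814; r = 16044; 16044 = 2^2 * 3 * 7 * 191; sigma = (1 + 2 + 4) * (1 + 3) * (1 + 7) * (1 + 191) = 7 * 4 * 8 * 192 = 43008; answer 43008

43008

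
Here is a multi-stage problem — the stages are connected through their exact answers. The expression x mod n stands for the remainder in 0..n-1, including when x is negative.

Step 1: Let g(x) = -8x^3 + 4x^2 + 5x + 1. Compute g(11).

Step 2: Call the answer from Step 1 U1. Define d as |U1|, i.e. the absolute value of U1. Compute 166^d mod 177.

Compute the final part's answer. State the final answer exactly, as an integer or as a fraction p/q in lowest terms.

130

Step 1: -8*(11)^3 + 4*(11)^2 + 5*(11)^1 + 1 = (-10648) + (484) + (55) + (1) = -10108; answer -10108
Step 2: U1 = -10108; d = 10108; squarings mod 177: 166^1=166, 166^2=121, 166^4=127, 166^8=22, 166^16=130, 166^32=85, 166^64=145, 166^128=139, 166^256=28, 166^512=76, 166^1024=112, 166^2048=154, 166^4096=175, 166^8192=4; 166^10108 = 166^4 * 166^8 * 166^16 * 166^32 * 166^64 * 166^256 * 166^512 * 166^1024 * 166^8192 = 130 (mod 177); answer 130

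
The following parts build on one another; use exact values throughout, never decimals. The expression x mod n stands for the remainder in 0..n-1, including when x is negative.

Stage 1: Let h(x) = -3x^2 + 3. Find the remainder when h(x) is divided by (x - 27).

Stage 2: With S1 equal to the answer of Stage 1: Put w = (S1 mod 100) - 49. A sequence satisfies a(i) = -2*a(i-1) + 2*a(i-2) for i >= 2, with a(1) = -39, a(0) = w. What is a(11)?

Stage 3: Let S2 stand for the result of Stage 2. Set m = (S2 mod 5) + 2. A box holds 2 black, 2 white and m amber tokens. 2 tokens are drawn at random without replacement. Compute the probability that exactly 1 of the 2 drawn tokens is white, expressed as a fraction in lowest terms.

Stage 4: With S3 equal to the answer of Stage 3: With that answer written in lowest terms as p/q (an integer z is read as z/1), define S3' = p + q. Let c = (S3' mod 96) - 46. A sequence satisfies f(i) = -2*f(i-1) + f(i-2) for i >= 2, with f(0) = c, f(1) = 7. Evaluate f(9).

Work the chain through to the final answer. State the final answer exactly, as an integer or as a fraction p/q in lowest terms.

Stage 1: remainder = value at the root: -3*(27)^2 + 3 = (-2187) + (3) = -2184; answer -2184
Stage 2: S1 = -2184; w = -33; a(2) = -2*(-39) + 2*(-33) = 12; iterating: a(2)=12, a(3)=-102, a(4)=228, a(5)=-660, a(6)=1776, a(7)=-4872, a(8)=13296, a(9)=-36336, a(10)=99264, a(11)=-271200; answer -271200
Stage 3: S2 = -271200; m = 2; total draws C(6,2) = 15; favorable C(2,1)*C(4,1) = 8; P = 8/15; answer 8/15
Stage 4: S3 = 8/15; threaded value p + q = 23; c = -23; f(2) = -2*(7) + 1*(-23) = -37; iterating: f(2)=-37, f(3)=81, f(4)=-199, f(5)=479, f(6)=-1157, f(7)=2793, f(8)=-6743, f(9)=16279; answer 16279

16279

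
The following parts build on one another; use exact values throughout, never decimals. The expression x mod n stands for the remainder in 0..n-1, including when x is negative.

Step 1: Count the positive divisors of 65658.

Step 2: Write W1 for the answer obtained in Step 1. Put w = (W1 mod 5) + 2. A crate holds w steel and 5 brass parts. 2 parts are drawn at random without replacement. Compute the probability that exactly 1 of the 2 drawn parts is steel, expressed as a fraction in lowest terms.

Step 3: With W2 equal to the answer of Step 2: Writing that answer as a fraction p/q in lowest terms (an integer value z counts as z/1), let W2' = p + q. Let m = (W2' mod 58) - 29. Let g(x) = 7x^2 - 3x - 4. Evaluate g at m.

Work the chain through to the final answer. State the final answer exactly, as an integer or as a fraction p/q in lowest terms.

1326

Step 1: 65658 = 2 * 3 * 31 * 353; number of divisors = (1+1) * (1+1) * (1+1) * (1+1) = 16; answer 16
Step 2: W1 = 16; w = 3; total draws C(8,2) = 28; favorable C(3,1)*C(5,1) = 15; P = 15/28; answer 15/28
Step 3: W2 = 15/28; threaded value p + q = 43; m = 14; 7*(14)^2 - 3*(14)^1 - 4 = (1372) + (-42) + (-4) = 1326; answer 1326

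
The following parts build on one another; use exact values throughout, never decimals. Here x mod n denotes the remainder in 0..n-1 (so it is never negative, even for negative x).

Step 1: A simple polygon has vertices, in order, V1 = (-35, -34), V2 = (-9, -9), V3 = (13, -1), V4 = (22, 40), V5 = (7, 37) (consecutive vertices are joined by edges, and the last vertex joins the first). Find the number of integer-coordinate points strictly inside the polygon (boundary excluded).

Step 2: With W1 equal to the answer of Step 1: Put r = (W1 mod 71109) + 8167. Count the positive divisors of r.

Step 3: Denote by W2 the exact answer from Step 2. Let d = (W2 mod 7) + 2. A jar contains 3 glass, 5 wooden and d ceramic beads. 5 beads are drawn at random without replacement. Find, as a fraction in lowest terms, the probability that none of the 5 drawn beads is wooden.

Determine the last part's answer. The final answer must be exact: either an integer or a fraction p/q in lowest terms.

Step 1: cross terms: (-35*-9 - -9*-34)=9, (-9*-1 - 13*-9)=126, (13*40 - 22*-1)=542, (22*37 - 7*40)=534, (7*-34 - -35*37)=1057; twice the area = |2268| = 2268; area = 1134; boundary points = 1 + 2 + 1 + 3 + 1 = 8; strictly interior points = area - boundary/2 + 1 = 1131; answer 1131
Step 2: W1 = 1131; r = 9298; 9298 = 2 * 4649; number of divisors = (1+1) * (1+1) = 4; answer 4
Step 3: W2 = 4; d = 6; total draws C(14,5) = 2002; favorable C(9,5) = 126; P = 9/143; answer 9/143

9/143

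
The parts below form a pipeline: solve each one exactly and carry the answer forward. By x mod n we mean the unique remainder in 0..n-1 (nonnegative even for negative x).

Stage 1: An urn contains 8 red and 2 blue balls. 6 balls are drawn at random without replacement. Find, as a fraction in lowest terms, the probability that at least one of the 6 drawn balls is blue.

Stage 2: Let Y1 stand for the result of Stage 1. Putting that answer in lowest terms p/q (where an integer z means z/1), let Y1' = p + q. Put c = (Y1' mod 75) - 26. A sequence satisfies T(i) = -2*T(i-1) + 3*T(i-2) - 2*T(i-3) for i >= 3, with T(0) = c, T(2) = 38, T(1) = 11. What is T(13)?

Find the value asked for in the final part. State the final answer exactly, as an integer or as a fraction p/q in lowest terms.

Stage 1: total draws C(10,6) = 210; complement C(8,6) = 28; favorable 210 - 28 = 182; P = 13/15; answer 13/15
Stage 2: Y1 = 13/15; threaded value p + q = 28; c = 2; T(3) = -2*(38) + 3*(11) - 2*(2) = -47; iterating: T(3)=-47, T(4)=186, T(5)=-589, T(6)=1830, T(7)=-5799, T(8)=18266, T(9)=-57589, T(10)=181574, T(11)=-572447, T(12)=1804794, T(13)=-5690077; answer -5690077

-5690077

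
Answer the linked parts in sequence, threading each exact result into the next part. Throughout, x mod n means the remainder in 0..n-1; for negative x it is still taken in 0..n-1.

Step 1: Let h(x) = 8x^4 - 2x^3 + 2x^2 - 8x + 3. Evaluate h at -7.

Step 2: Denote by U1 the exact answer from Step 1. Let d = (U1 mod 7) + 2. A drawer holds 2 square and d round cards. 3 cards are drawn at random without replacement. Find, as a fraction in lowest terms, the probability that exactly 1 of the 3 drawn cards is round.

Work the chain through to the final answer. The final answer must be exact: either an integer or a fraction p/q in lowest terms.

1/7

Step 1: 8*(-7)^4 - 2*(-7)^3 + 2*(-7)^2 - 8*(-7)^1 + 3 = (19208) + (686) + (98) + (56) + (3) = 20051; answer 20051
Step 2: U1 = 20051; d = 5; total draws C(7,3) = 35; favorable C(5,1)*C(2,2) = 5; P = 1/7; answer 1/7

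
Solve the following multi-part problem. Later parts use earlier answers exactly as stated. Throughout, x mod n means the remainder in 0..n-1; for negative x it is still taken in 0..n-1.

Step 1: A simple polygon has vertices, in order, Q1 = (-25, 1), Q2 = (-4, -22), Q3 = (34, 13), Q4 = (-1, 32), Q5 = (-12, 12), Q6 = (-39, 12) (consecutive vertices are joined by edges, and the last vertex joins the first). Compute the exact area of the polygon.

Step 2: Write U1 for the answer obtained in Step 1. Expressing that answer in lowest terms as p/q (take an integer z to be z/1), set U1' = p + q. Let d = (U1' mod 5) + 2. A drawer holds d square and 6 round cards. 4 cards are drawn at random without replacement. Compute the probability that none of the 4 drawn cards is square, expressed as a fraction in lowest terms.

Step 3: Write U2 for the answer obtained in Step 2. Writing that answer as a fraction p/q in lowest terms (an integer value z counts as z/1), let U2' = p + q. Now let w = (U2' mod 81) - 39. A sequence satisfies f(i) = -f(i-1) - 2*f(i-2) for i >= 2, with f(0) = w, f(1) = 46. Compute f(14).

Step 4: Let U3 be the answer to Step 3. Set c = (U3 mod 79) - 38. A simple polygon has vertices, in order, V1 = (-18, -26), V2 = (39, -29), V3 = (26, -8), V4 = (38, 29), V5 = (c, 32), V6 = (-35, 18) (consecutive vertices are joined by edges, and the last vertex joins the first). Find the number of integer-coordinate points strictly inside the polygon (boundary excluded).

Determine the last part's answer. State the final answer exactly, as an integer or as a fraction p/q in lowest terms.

Step 1: cross terms: (-25*-22 - -4*1)=554, (-4*13 - 34*-22)=696, (34*32 - -1*13)=1101, (-1*12 - -12*32)=372, (-12*12 - -39*12)=324, (-39*1 - -25*12)=261; twice the area = |3308| = 3308; area = 1654; answer 1654
Step 2: U1 = 1654; threaded value p + q = 1655; d = 2; total draws C(8,4) = 70; favorable C(6,4) = 15; P = 3/14; answer 3/14
Step 3: U2 = 3/14; threaded value p + q = 17; w = -22; f(2) = -1*(46) - 2*(-22) = -2; iterating: f(2)=-2, f(3)=-90, f(4)=94, f(5)=86, f(6)=-274, f(7)=102, f(8)=446, f(9)=-650, f(10)=-242, f(11)=1542, f(12)=-1058, f(13)=-2026, f(14)=4142; answer 4142
Step 4: U3 = 4142; c = -4; cross terms: (-18*-29 - 39*-26)=1536, (39*-8 - 26*-29)=442, (26*29 - 38*-8)=1058, (38*32 - -4*29)=1332, (-4*18 - -35*32)=1048, (-35*-26 - -18*18)=1234; twice the area = |6650| = 6650; area = 3325; boundary points = 3 + 1 + 1 + 3 + 1 + 1 = 10; strictly interior points = area - boundary/2 + 1 = 3321; answer 3321

3321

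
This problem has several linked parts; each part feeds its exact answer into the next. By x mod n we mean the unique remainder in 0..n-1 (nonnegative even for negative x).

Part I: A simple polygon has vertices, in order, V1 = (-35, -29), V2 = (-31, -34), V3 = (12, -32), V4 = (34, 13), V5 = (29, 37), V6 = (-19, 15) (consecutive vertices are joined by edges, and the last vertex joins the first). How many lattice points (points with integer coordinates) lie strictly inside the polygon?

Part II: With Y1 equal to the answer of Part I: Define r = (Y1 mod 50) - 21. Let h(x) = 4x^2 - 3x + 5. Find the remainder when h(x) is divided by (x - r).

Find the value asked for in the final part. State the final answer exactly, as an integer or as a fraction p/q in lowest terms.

435

Part I: cross terms: (-35*-34 - -31*-29)=291, (-31*-32 - 12*-34)=1400, (12*13 - 34*-32)=1244, (34*37 - 29*13)=881, (29*15 - -19*37)=1138, (-19*-29 - -35*15)=1076; twice the area = |6030| = 6030; area = 3015; boundary points = 1 + 1 + 1 + 1 + 2 + 4 = 10; strictly interior points = area - boundary/2 + 1 = 3011; answer 3011
Part II: Y1 = 3011; r = -10; remainder = value at the root: 4*(-10)^2 - 3*(-10)^1 + 5 = (400) + (30) + (5) = 435; answer 435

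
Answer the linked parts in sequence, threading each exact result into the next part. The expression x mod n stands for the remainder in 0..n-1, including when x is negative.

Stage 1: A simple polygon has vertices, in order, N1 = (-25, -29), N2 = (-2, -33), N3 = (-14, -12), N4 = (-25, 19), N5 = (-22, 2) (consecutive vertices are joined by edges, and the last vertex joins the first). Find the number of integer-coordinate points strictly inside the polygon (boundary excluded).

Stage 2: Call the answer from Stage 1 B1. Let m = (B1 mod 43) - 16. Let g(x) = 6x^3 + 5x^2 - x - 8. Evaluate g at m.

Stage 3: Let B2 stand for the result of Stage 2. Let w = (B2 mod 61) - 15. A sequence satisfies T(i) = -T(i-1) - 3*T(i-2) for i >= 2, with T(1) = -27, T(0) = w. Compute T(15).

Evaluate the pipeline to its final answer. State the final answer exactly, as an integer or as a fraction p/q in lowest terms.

-51756

Stage 1: cross terms: (-25*-33 - -2*-29)=767, (-2*-12 - -14*-33)=-438, (-14*19 - -25*-12)=-566, (-25*2 - -22*19)=368, (-22*-29 - -25*2)=688; twice the area = |819| = 819; area = 819/2; boundary points = 1 + 3 + 1 + 1 + 1 = 7; strictly interior points = area - boundary/2 + 1 = 407; answer 407
Stage 2: B1 = 407; m = 4; 6*(4)^3 + 5*(4)^2 - 1*(4)^1 - 8 = (384) + (80) + (-4) + (-8) = 452; answer 452
Stage 3: B2 = 452; w = 10; T(2) = -1*(-27) - 3*(10) = -3; iterating: T(2)=-3, T(3)=84, T(4)=-75, T(5)=-177, T(6)=402, T(7)=129, T(8)=-1335, T(9)=948, T(10)=3057, T(11)=-5901, T(12)=-3270, T(13)=20973, T(14)=-11163, T(15)=-51756; answer -51756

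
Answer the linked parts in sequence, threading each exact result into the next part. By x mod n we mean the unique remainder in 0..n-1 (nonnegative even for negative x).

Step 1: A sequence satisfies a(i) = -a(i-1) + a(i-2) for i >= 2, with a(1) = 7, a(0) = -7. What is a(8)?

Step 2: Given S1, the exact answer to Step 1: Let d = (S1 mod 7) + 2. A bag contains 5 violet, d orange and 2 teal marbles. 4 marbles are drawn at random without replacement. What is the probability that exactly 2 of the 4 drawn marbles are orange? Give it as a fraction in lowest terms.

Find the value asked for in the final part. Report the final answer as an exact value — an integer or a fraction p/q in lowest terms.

1/6

Step 1: a(2) = -1*(7) + 1*(-7) = -14; iterating: a(2)=-14, a(3)=21, a(4)=-35, a(5)=56, a(6)=-91, a(7)=147, a(8)=-238; answer -238
Step 2: S1 = -238; d = 2; total draws C(9,4) = 126; favorable C(2,2)*C(7,2) = 21; P = 1/6; answer 1/6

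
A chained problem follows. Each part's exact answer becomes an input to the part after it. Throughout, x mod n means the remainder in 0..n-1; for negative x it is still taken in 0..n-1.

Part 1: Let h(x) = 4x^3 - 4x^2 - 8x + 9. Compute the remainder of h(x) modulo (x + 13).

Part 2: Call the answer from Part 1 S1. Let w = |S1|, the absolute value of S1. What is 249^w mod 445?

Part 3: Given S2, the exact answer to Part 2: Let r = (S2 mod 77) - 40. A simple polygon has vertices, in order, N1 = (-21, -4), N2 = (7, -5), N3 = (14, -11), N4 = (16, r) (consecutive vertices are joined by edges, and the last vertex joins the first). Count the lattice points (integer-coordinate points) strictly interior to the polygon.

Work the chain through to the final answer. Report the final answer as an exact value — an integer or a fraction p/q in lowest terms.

Part 1: remainder = value at the root: 4*(-13)^3 - 4*(-13)^2 - 8*(-13)^1 + 9 = (-8788) + (-676) + (104) + (9) = -9351; answer -9351
Part 2: S1 = -9351; w = 9351; squarings mod 445: 249^1=249, 249^2=146, 249^4=401, 249^8=156, 249^16=306, 249^32=186, 249^64=331, 249^128=91, 249^256=271, 249^512=16, 249^1024=256, 249^2048=121, 249^4096=401, 249^8192=156; 249^9351 = 249^1 * 249^2 * 249^4 * 249^128 * 249^1024 * 249^8192 = 374 (mod 445); answer 374
Part 3: S2 = 374; r = 26; cross terms: (-21*-5 - 7*-4)=133, (7*-11 - 14*-5)=-7, (14*26 - 16*-11)=540, (16*-4 - -21*26)=482; twice the area = |1148| = 1148; area = 574; boundary points = 1 + 1 + 1 + 1 = 4; strictly interior points = area - boundary/2 + 1 = 573; answer 573

573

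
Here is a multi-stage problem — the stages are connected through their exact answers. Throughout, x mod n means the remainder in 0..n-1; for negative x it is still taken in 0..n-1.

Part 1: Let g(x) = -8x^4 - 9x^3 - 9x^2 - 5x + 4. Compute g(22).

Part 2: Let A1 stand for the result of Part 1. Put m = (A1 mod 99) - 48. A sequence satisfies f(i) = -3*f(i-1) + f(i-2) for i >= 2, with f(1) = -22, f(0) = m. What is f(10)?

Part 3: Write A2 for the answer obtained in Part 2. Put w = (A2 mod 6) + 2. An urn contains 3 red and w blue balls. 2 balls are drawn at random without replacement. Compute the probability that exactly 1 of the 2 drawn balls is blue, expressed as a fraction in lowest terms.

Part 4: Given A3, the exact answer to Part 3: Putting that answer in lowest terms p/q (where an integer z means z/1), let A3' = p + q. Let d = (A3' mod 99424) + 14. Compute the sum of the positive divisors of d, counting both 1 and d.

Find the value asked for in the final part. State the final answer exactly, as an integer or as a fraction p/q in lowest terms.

36

Part 1: -8*(22)^4 - 9*(22)^3 - 9*(22)^2 - 5*(22)^1 + 4 = (-1874048) + (-95832) + (-4356) + (-110) + (4) = -1974342; answer -1974342
Part 2: A1 = -1974342; m = -33; f(2) = -3*(-22) + 1*(-33) = 33; iterating: f(2)=33, f(3)=-121, f(4)=396, f(5)=-1309, f(6)=4323, f(7)=-14278, f(8)=47157, f(9)=-155749, f(10)=514404; answer 514404
Part 3: A2 = 514404; w = 2; total draws C(5,2) = 10; favorable C(2,1)*C(3,1) = 6; P = 3/5; answer 3/5
Part 4: A3 = 3/5; threaded value p + q = 8; d = 22; 22 = 2 * 11; sigma = (1 + 2) * (1 + 11) = 3 * 12 = 36; answer 36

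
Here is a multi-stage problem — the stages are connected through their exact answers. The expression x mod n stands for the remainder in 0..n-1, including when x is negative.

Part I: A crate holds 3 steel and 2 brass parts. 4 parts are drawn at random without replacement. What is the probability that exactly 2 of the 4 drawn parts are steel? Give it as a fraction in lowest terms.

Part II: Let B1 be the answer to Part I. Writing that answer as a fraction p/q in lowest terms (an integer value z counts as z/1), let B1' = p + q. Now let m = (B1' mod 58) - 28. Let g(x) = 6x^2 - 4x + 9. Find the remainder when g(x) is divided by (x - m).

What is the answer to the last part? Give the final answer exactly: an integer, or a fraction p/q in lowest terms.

2489

Part I: total draws C(5,4) = 5; favorable C(3,2)*C(2,2) = 3; P = 3/5; answer 3/5
Part II: B1 = 3/5; threaded value p + q = 8; m = -20; remainder = value at the root: 6*(-20)^2 - 4*(-20)^1 + 9 = (2400) + (80) + (9) = 2489; answer 2489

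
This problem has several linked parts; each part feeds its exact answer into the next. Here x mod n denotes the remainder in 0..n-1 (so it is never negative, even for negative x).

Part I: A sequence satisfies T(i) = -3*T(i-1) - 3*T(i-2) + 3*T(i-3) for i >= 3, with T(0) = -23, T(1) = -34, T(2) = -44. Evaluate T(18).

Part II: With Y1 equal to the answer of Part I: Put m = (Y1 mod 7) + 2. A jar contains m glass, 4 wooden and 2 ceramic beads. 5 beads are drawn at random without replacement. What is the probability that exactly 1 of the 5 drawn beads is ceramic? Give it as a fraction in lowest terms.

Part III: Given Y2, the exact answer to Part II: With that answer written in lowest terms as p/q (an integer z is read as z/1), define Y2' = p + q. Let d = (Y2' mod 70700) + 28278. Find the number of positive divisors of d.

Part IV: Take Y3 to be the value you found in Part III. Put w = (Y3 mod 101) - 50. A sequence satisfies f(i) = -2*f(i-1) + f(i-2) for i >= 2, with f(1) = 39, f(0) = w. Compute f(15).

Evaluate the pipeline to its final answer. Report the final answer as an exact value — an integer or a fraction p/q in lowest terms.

11321947

Part I: T(3) = -3*(-44) - 3*(-34) + 3*(-23) = 165; iterating: T(3)=165, T(4)=-465, T(5)=768, T(6)=-414, T(7)=-2457, T(8)=10917, T(9)=-26622, T(10)=39744, T(11)=-6615, T(12)=-179253, T(13)=676836, T(14)=-1512594, T(15)=1969515, T(16)=659745, T(17)=-12425562, T(18)=41205996; answer 41205996
Part II: Y1 = 41205996; m = 8; total draws C(14,5) = 2002; favorable C(2,1)*C(12,4) = 990; P = 45/91; answer 45/91
Part III: Y2 = 45/91; threaded value p + q = 136; d = 28414; 28414 = 2 * 14207; number of divisors = (1+1) * (1+1) = 4; answer 4
Part IV: Y3 = 4; w = -46; f(2) = -2*(39) + 1*(-46) = -124; iterating: f(2)=-124, f(3)=287, f(4)=-698, f(5)=1683, f(6)=-4064, f(7)=9811, f(8)=-23686, f(9)=57183, f(10)=-138052, f(11)=333287, f(12)=-804626, f(13)=1942539, f(14)=-4689704, f(15)=11321947; answer 11321947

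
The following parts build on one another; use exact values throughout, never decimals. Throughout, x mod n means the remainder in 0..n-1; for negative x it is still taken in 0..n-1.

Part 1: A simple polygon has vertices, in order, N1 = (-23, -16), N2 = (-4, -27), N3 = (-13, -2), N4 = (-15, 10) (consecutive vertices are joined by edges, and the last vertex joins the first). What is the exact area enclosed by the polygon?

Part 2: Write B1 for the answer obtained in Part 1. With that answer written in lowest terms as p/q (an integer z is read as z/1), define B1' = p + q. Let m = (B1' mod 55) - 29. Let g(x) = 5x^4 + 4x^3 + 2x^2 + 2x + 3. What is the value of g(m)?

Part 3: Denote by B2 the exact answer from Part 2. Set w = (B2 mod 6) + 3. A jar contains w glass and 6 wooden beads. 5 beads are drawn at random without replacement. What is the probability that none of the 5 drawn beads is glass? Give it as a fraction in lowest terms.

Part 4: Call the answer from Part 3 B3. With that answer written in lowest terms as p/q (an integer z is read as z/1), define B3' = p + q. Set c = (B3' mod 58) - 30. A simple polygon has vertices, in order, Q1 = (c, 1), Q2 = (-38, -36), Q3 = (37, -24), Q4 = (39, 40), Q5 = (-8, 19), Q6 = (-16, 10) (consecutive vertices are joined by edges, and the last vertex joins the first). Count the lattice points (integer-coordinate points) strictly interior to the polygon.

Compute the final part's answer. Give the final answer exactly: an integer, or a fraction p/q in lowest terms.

2681

Part 1: cross terms: (-23*-27 - -4*-16)=557, (-4*-2 - -13*-27)=-343, (-13*10 - -15*-2)=-160, (-15*-16 - -23*10)=470; twice the area = |524| = 524; area = 262; answer 262
Part 2: B1 = 262; threaded value p + q = 263; m = 14; 5*(14)^4 + 4*(14)^3 + 2*(14)^2 + 2*(14)^1 + 3 = (192080) + (10976) + (392) + (28) + (3) = 203479; answer 203479
Part 3: B2 = 203479; w = 4; total draws C(10,5) = 252; favorable C(6,5) = 6; P = 1/42; answer 1/42
Part 4: B3 = 1/42; threaded value p + q = 43; c = 13; cross terms: (13*-36 - -38*1)=-430, (-38*-24 - 37*-36)=2244, (37*40 - 39*-24)=2416, (39*19 - -8*40)=1061, (-8*10 - -16*19)=224, (-16*1 - 13*10)=-146; twice the area = |5369| = 5369; area = 5369/2; boundary points = 1 + 3 + 2 + 1 + 1 + 1 = 9; strictly interior points = area - boundary/2 + 1 = 2681; answer 2681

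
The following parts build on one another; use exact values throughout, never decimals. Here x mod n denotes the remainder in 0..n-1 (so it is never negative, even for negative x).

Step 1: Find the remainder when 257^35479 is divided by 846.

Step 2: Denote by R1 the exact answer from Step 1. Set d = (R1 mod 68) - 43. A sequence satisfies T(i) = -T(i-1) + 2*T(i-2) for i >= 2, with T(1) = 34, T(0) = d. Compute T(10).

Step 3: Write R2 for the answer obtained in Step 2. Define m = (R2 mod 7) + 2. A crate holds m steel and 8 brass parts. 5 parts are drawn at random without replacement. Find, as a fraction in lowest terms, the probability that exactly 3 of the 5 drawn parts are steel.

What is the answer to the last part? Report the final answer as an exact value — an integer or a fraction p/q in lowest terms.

Step 1: squarings mod 846: 257^1=257, 257^2=61, 257^4=337, 257^8=205, 257^16=571, 257^32=331, 257^64=427, 257^128=439, 257^256=679, 257^512=817, 257^1024=841, 257^2048=25, 257^4096=625, 257^8192=619, 257^16384=769, 257^32768=7; 257^35479 = 257^1 * 257^2 * 257^4 * 257^16 * 257^128 * 257^512 * 257^2048 * 257^32768 = 689 (mod 846); answer 689
Step 2: R1 = 689; d = -34; T(2) = -1*(34) + 2*(-34) = -102; iterating: T(2)=-102, T(3)=170, T(4)=-374, T(5)=714, T(6)=-1462, T(7)=2890, T(8)=-5814, T(9)=11594, T(10)=-23222; answer -23222
Step 3: R2 = -23222; m = 6; total draws C(14,5) = 2002; favorable C(6,3)*C(8,2) = 560; P = 40/143; answer 40/143

40/143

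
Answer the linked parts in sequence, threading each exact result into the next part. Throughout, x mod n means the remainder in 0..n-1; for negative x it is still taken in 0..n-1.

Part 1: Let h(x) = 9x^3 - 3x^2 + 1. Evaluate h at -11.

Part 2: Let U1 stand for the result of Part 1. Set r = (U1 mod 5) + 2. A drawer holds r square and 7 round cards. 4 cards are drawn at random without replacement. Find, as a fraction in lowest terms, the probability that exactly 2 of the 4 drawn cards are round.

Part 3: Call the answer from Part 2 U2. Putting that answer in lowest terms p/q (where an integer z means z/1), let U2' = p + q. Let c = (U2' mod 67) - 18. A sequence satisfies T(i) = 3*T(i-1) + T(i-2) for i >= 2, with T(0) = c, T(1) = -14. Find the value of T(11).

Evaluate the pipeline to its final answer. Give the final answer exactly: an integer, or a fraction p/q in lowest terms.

-2537615

Part 1: 9*(-11)^3 - 3*(-11)^2 + 1 = (-11979) + (-363) + (1) = -12341; answer -12341
Part 2: U1 = -12341; r = 6; total draws C(13,4) = 715; favorable C(7,2)*C(6,2) = 315; P = 63/143; answer 63/143
Part 3: U2 = 63/143; threaded value p + q = 206; c = -13; T(2) = 3*(-14) + 1*(-13) = -55; iterating: T(2)=-55, T(3)=-179, T(4)=-592, T(5)=-1955, T(6)=-6457, T(7)=-21326, T(8)=-70435, T(9)=-232631, T(10)=-768328, T(11)=-2537615; answer -2537615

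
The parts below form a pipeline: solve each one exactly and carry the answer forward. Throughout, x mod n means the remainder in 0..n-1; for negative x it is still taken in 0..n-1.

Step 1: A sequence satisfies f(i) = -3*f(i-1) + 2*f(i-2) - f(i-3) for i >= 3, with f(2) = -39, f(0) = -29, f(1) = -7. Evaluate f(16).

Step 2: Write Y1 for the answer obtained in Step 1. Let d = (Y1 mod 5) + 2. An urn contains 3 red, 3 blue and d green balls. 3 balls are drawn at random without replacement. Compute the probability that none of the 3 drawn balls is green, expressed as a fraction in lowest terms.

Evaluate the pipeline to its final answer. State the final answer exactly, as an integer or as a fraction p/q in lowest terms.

1/6

Step 1: f(3) = -3*(-39) + 2*(-7) - 1*(-29) = 132; iterating: f(3)=132, f(4)=-467, f(5)=1704, f(6)=-6178, f(7)=22409, f(8)=-81287, f(9)=294857, f(10)=-1069554, f(11)=3879663, f(12)=-14072954, f(13)=51047742, f(14)=-185168797, f(15)=671674829, f(16)=-2436409823; answer -2436409823
Step 2: Y1 = -2436409823; d = 4; total draws C(10,3) = 120; favorable C(6,3) = 20; P = 1/6; answer 1/6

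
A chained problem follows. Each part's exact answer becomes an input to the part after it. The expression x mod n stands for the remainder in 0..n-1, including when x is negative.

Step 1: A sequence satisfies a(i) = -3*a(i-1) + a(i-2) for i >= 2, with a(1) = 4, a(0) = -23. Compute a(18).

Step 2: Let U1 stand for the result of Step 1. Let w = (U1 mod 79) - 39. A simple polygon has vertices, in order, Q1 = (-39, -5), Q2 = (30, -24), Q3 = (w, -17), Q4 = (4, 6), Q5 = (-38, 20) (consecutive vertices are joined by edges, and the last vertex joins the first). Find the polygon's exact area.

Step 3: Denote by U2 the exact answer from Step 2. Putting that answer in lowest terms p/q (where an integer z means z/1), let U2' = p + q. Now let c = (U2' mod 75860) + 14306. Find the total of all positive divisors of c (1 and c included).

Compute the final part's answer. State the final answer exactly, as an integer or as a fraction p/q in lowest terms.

Step 1: a(2) = -3*(4) + 1*(-23) = -35; iterating: a(2)=-35, a(3)=109, a(4)=-362, a(5)=1195, a(6)=-3947, a(7)=13036, a(8)=-43055, a(9)=142201, a(10)=-469658, a(11)=1551175, a(12)=-5123183, a(13)=16920724, a(14)=-55885355, a(15)=184576789, a(16)=-609615722, a(17)=2013423955, a(18)=-6649887587; answer -6649887587
Step 2: U1 = -6649887587; w = 21; cross terms: (-39*-24 - 30*-5)=1086, (30*-17 - 21*-24)=-6, (21*6 - 4*-17)=194, (4*20 - -38*6)=308, (-38*-5 - -39*20)=970; twice the area = |2552| = 2552; area = 1276; answer 1276
Step 3: U2 = 1276; threaded value p + q = 1277; c = 15583; 15583 is prime, so its only divisors are 1 and 15583; sigma = 1 + 15583 = 15584; answer 15584

15584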